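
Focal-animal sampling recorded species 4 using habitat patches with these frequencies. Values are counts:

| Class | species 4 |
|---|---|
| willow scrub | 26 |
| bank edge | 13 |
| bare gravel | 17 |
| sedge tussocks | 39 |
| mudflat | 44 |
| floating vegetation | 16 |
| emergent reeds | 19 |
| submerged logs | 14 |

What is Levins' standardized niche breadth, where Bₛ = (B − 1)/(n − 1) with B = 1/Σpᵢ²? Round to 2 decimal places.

0.79

Proportions for species 4 (n=188): 26/188=0.1383, 13/188=0.0691, 17/188=0.0904, 39/188=0.2074, 44/188=0.2340, 16/188=0.0851, 19/188=0.1011, 14/188=0.0745
Σpᵢ² = 0.1383² + 0.0691² + 0.0904² + 0.2074² + 0.2340² + 0.0851² + 0.1011² + 0.0745² = 0.019127 + 0.004775 + 0.008172 + 0.043015 + 0.054756 + 0.007242 + 0.010221 + 0.005550 = 0.152858
B = 1 / 0.152858 = 6.5420
Bₛ = (B − 1)/(n − 1) = (6.5420 − 1)/(8 − 1) = 5.5420/7 = 0.7917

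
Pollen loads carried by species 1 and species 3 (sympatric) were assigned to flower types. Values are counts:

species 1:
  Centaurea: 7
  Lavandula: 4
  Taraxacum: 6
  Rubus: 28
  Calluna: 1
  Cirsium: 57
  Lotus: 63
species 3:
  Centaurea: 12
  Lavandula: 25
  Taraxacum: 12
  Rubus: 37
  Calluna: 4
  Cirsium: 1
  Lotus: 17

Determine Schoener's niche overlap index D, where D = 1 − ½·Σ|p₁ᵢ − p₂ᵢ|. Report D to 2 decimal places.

0.44

Proportions for species 1 (n=166): 7/166=0.0422, 4/166=0.0241, 6/166=0.0361, 28/166=0.1687, 1/166=0.0060, 57/166=0.3434, 63/166=0.3795
Proportions for species 3 (n=108): 12/108=0.1111, 25/108=0.2315, 12/108=0.1111, 37/108=0.3426, 4/108=0.0370, 1/108=0.0093, 17/108=0.1574
Σ|p₁ᵢ − p₂ᵢ| = 0.0689 + 0.2074 + 0.0750 + 0.1739 + 0.0310 + 0.3341 + 0.2221 = 1.1124
D = 1 − ½ × 1.1124 = 1 − 0.55620 = 0.44380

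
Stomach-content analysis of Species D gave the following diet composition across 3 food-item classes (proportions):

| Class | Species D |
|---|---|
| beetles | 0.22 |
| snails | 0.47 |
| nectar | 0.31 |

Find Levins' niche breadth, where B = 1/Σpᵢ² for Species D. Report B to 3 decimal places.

2.737

Σpᵢ² = 0.22² + 0.47² + 0.31² = 0.0484 + 0.2209 + 0.0961 = 0.3654
B = 1 / 0.3654 = 2.73673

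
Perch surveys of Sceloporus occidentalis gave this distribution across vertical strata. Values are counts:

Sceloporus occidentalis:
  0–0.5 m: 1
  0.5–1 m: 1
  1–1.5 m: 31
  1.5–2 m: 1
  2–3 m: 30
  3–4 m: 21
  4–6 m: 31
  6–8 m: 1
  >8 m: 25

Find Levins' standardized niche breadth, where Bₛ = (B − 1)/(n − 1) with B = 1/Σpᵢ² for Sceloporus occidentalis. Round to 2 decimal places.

Proportions for Sceloporus occidentalis (n=142): 1/142=0.0070, 1/142=0.0070, 31/142=0.2183, 1/142=0.0070, 30/142=0.2113, 21/142=0.1479, 31/142=0.2183, 1/142=0.0070, 25/142=0.1761
Σpᵢ² = 0.0070² + 0.0070² + 0.2183² + 0.0070² + 0.2113² + 0.1479² + 0.2183² + 0.0070² + 0.1761² = 0.000049 + 0.000049 + 0.047655 + 0.000049 + 0.044648 + 0.021874 + 0.047655 + 0.000049 + 0.031011 = 0.193039
B = 1 / 0.193039 = 5.1803
Bₛ = (B − 1)/(n − 1) = (5.1803 − 1)/(9 − 1) = 4.1803/8 = 0.5225

0.52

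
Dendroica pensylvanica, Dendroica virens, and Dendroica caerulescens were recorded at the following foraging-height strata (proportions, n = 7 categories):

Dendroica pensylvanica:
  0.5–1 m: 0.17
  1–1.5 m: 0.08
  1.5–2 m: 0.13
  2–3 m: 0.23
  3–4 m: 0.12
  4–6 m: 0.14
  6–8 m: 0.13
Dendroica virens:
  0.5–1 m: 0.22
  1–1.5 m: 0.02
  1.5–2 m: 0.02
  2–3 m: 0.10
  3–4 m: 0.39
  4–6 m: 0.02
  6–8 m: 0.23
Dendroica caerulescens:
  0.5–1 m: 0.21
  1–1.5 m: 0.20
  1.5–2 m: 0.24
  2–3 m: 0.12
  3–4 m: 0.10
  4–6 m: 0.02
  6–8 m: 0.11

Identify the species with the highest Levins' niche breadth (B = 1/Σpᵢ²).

Σp_pensᵢ² = 0.17² + 0.08² + 0.13² + 0.23² + 0.12² + 0.14² + 0.13² = 0.0289 + 0.0064 + 0.0169 + 0.0529 + 0.0144 + 0.0196 + 0.0169 = 0.1560
B_pens = 1 / 0.1560 = 6.4103
Σp_vireᵢ² = 0.22² + 0.02² + 0.02² + 0.10² + 0.39² + 0.02² + 0.23² = 0.0484 + 0.0004 + 0.0004 + 0.0100 + 0.1521 + 0.0004 + 0.0529 = 0.2646
B_vire = 1 / 0.2646 = 3.7793
Σp_caerᵢ² = 0.21² + 0.20² + 0.24² + 0.12² + 0.10² + 0.02² + 0.11² = 0.0441 + 0.0400 + 0.0576 + 0.0144 + 0.0100 + 0.0004 + 0.0121 = 0.1786
B_caer = 1 / 0.1786 = 5.5991
Highest B → broadest niche (most generalist): Dendroica pensylvanica (B = 6.41).

Dendroica pensylvanica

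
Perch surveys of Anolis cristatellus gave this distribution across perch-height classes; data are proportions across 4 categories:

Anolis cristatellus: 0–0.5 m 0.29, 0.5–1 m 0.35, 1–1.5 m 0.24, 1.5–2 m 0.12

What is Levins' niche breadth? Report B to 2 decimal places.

Σpᵢ² = 0.29² + 0.35² + 0.24² + 0.12² = 0.0841 + 0.1225 + 0.0576 + 0.0144 = 0.2786
B = 1 / 0.2786 = 3.5894

3.59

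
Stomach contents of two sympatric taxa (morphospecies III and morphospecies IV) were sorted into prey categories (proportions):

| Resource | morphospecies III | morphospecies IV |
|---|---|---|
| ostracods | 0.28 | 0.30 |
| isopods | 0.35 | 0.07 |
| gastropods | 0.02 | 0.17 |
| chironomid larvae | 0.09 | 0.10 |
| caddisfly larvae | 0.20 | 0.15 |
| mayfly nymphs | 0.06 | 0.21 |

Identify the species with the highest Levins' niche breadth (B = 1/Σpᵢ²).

Σp_IIIᵢ² = 0.28² + 0.35² + 0.02² + 0.09² + 0.20² + 0.06² = 0.0784 + 0.1225 + 0.0004 + 0.0081 + 0.0400 + 0.0036 = 0.2530
B_III = 1 / 0.2530 = 3.9526
Σp_IVᵢ² = 0.30² + 0.07² + 0.17² + 0.10² + 0.15² + 0.21² = 0.0900 + 0.0049 + 0.0289 + 0.0100 + 0.0225 + 0.0441 = 0.2004
B_IV = 1 / 0.2004 = 4.9900
Highest B → broadest niche (most generalist): morphospecies IV (B = 4.99).

morphospecies IV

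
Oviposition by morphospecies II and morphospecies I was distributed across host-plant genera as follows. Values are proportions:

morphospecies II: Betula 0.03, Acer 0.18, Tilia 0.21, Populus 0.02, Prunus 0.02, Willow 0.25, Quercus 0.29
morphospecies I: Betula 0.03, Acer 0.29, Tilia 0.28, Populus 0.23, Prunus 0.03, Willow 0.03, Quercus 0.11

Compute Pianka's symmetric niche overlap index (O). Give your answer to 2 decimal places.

Σ p₁ᵢp₂ᵢ = 0.0009 + 0.0522 + 0.0588 + 0.0046 + 0.0006 + 0.0075 + 0.0319 = 0.1565
Σp_1ᵢ² = 0.03² + 0.18² + 0.21² + 0.02² + 0.02² + 0.25² + 0.29² = 0.0009 + 0.0324 + 0.0441 + 0.0004 + 0.0004 + 0.0625 + 0.0841 = 0.2248
Σp_2ᵢ² = 0.03² + 0.29² + 0.28² + 0.23² + 0.03² + 0.03² + 0.11² = 0.0009 + 0.0841 + 0.0784 + 0.0529 + 0.0009 + 0.0009 + 0.0121 = 0.2302
O = 0.1565 / √(0.2248 × 0.2302) = 0.1565 / 0.22748 = 0.6880

0.69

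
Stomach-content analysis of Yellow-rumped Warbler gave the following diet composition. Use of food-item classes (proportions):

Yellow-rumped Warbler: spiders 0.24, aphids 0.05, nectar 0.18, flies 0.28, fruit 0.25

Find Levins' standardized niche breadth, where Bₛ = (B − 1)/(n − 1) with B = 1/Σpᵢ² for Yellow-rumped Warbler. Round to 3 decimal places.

Σpᵢ² = 0.24² + 0.05² + 0.18² + 0.28² + 0.25² = 0.0576 + 0.0025 + 0.0324 + 0.0784 + 0.0625 = 0.2334
B = 1 / 0.2334 = 4.28449
Bₛ = (B − 1)/(n − 1) = (4.28449 − 1)/(5 − 1) = 3.28449/4 = 0.82112

0.821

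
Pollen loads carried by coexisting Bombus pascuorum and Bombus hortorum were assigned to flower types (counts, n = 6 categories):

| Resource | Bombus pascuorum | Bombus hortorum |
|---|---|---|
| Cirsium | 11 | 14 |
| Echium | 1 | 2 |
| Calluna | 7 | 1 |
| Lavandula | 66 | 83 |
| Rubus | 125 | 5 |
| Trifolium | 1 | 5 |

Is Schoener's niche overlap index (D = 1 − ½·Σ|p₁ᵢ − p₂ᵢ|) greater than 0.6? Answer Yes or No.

No

Proportions for Bombus pascuorum (n=211): 11/211=0.0521, 1/211=0.0047, 7/211=0.0332, 66/211=0.3128, 125/211=0.5924, 1/211=0.0047
Proportions for Bombus hortorum (n=110): 14/110=0.1273, 2/110=0.0182, 1/110=0.0091, 83/110=0.7545, 5/110=0.0455, 5/110=0.0455
Σ|p₁ᵢ − p₂ᵢ| = 0.0752 + 0.0135 + 0.0241 + 0.4417 + 0.5469 + 0.0408 = 1.1422
D = 1 − ½ × 1.1422 = 1 − 0.57110 = 0.42890
D = 0.42890 < 0.6 → No.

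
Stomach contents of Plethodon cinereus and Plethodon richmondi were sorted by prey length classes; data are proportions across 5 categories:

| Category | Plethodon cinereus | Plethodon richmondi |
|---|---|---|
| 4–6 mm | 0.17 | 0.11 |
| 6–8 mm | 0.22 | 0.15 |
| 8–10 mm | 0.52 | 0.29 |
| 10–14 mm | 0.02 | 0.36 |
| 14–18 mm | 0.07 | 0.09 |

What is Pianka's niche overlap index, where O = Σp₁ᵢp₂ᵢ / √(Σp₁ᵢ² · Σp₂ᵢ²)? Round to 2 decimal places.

0.72

Σ p₁ᵢp₂ᵢ = 0.0187 + 0.0330 + 0.1508 + 0.0072 + 0.0063 = 0.2160
Σp_1ᵢ² = 0.17² + 0.22² + 0.52² + 0.02² + 0.07² = 0.0289 + 0.0484 + 0.2704 + 0.0004 + 0.0049 = 0.3530
Σp_2ᵢ² = 0.11² + 0.15² + 0.29² + 0.36² + 0.09² = 0.0121 + 0.0225 + 0.0841 + 0.1296 + 0.0081 = 0.2564
O = 0.2160 / √(0.3530 × 0.2564) = 0.2160 / 0.30085 = 0.7180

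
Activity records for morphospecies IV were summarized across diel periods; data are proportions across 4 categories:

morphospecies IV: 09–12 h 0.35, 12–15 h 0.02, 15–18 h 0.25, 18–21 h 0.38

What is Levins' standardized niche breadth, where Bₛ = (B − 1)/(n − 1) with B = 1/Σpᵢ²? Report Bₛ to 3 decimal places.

0.677

Σpᵢ² = 0.35² + 0.02² + 0.25² + 0.38² = 0.1225 + 0.0004 + 0.0625 + 0.1444 = 0.3298
B = 1 / 0.3298 = 3.03214
Bₛ = (B − 1)/(n − 1) = (3.03214 − 1)/(4 − 1) = 2.03214/3 = 0.67738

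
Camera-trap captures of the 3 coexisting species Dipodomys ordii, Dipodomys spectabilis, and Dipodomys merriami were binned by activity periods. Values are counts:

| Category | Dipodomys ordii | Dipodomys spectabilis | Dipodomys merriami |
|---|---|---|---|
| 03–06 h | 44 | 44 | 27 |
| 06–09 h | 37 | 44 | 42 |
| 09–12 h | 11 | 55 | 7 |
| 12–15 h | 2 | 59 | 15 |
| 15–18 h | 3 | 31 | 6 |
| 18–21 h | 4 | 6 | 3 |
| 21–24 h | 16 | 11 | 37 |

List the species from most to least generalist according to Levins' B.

Proportions for Dipodomys ordii (n=117): 44/117=0.3761, 37/117=0.3162, 11/117=0.0940, 2/117=0.0171, 3/117=0.0256, 4/117=0.0342, 16/117=0.1368
Proportions for Dipodomys spectabilis (n=250): 44/250=0.1760, 44/250=0.1760, 55/250=0.2200, 59/250=0.2360, 31/250=0.1240, 6/250=0.0240, 11/250=0.0440
Proportions for Dipodomys merriami (n=137): 27/137=0.1971, 42/137=0.3066, 7/137=0.0511, 15/137=0.1095, 6/137=0.0438, 3/137=0.0219, 37/137=0.2701
Σp_ordiᵢ² = 0.3761² + 0.3162² + 0.0940² + 0.0171² + 0.0256² + 0.0342² + 0.1368² = 0.141451 + 0.099982 + 0.008836 + 0.000292 + 0.000655 + 0.001170 + 0.018714 = 0.271100
B_ordi = 1 / 0.271100 = 3.6887
Σp_specᵢ² = 0.1760² + 0.1760² + 0.2200² + 0.2360² + 0.1240² + 0.0240² + 0.0440² = 0.030976 + 0.030976 + 0.048400 + 0.055696 + 0.015376 + 0.000576 + 0.001936 = 0.183936
B_spec = 1 / 0.183936 = 5.4367
Σp_merrᵢ² = 0.1971² + 0.3066² + 0.0511² + 0.1095² + 0.0438² + 0.0219² + 0.2701² = 0.038848 + 0.094004 + 0.002611 + 0.011990 + 0.001918 + 0.000480 + 0.072954 = 0.222805
B_merr = 1 / 0.222805 = 4.4882
Ranking by B (broadest → narrowest): Dipodomys spectabilis (5.44) > Dipodomys merriami (4.49) > Dipodomys ordii (3.69)

Dipodomys spectabilis > Dipodomys merriami > Dipodomys ordii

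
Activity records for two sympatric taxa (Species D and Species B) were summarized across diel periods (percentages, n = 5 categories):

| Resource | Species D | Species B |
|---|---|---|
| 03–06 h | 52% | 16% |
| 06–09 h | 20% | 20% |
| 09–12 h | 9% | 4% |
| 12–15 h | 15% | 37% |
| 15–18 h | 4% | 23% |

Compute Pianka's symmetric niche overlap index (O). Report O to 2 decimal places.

Convert percentages to proportions (divide by 100).
Σ p₁ᵢp₂ᵢ = 0.0832 + 0.0400 + 0.0036 + 0.0555 + 0.0092 = 0.1915
Σp_1ᵢ² = 0.52² + 0.20² + 0.09² + 0.15² + 0.04² = 0.2704 + 0.0400 + 0.0081 + 0.0225 + 0.0016 = 0.3426
Σp_2ᵢ² = 0.16² + 0.20² + 0.04² + 0.37² + 0.23² = 0.0256 + 0.0400 + 0.0016 + 0.1369 + 0.0529 = 0.2570
O = 0.1915 / √(0.3426 × 0.2570) = 0.1915 / 0.29673 = 0.6454

0.65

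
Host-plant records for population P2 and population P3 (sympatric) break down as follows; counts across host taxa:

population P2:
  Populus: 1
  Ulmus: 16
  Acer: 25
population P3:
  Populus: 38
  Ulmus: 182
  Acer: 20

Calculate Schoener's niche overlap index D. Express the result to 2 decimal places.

0.49

Proportions for population P2 (n=42): 1/42=0.0238, 16/42=0.3810, 25/42=0.5952
Proportions for population P3 (n=240): 38/240=0.1583, 182/240=0.7583, 20/240=0.0833
Σ|p₁ᵢ − p₂ᵢ| = 0.1345 + 0.3773 + 0.5119 = 1.0237
D = 1 − ½ × 1.0237 = 1 − 0.51185 = 0.48815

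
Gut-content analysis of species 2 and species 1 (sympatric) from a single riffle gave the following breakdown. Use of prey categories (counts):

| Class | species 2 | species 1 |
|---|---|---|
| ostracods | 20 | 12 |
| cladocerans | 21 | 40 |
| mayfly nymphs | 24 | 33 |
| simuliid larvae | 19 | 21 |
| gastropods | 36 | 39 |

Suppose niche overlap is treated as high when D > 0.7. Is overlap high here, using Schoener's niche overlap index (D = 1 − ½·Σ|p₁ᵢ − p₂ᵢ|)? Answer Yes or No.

Proportions for species 2 (n=120): 20/120=0.1667, 21/120=0.1750, 24/120=0.2000, 19/120=0.1583, 36/120=0.3000
Proportions for species 1 (n=145): 12/145=0.0828, 40/145=0.2759, 33/145=0.2276, 21/145=0.1448, 39/145=0.2690
Σ|p₁ᵢ − p₂ᵢ| = 0.0839 + 0.1009 + 0.0276 + 0.0135 + 0.0310 = 0.2569
D = 1 − ½ × 0.2569 = 1 − 0.12845 = 0.87155
D = 0.87155 > 0.7 → Yes.

Yes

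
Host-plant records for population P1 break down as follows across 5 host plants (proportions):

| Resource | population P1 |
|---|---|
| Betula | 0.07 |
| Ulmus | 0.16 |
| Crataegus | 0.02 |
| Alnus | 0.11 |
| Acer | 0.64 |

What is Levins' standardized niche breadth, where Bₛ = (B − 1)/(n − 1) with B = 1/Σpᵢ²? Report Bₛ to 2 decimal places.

0.30

Σpᵢ² = 0.07² + 0.16² + 0.02² + 0.11² + 0.64² = 0.0049 + 0.0256 + 0.0004 + 0.0121 + 0.4096 = 0.4526
B = 1 / 0.4526 = 2.2095
Bₛ = (B − 1)/(n − 1) = (2.2095 − 1)/(5 − 1) = 1.2095/4 = 0.3024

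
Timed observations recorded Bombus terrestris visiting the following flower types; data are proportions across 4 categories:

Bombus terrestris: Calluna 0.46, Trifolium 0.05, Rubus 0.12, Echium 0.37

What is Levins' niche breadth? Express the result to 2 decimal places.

Σpᵢ² = 0.46² + 0.05² + 0.12² + 0.37² = 0.2116 + 0.0025 + 0.0144 + 0.1369 = 0.3654
B = 1 / 0.3654 = 2.7367

2.74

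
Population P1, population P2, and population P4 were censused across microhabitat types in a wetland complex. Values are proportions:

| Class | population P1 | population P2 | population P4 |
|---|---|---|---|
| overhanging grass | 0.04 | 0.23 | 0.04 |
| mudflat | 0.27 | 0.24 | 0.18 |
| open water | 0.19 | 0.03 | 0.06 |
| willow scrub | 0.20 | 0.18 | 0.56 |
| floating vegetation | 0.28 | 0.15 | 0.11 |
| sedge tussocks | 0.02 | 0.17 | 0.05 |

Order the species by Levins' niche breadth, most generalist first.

population P2 > population P1 > population P4

Σp_P1ᵢ² = 0.04² + 0.27² + 0.19² + 0.20² + 0.28² + 0.02² = 0.0016 + 0.0729 + 0.0361 + 0.0400 + 0.0784 + 0.0004 = 0.2294
B_P1 = 1 / 0.2294 = 4.3592
Σp_P2ᵢ² = 0.23² + 0.24² + 0.03² + 0.18² + 0.15² + 0.17² = 0.0529 + 0.0576 + 0.0009 + 0.0324 + 0.0225 + 0.0289 = 0.1952
B_P2 = 1 / 0.1952 = 5.1230
Σp_P4ᵢ² = 0.04² + 0.18² + 0.06² + 0.56² + 0.11² + 0.05² = 0.0016 + 0.0324 + 0.0036 + 0.3136 + 0.0121 + 0.0025 = 0.3658
B_P4 = 1 / 0.3658 = 2.7337
Ranking by B (broadest → narrowest): population P2 (5.12) > population P1 (4.36) > population P4 (2.73)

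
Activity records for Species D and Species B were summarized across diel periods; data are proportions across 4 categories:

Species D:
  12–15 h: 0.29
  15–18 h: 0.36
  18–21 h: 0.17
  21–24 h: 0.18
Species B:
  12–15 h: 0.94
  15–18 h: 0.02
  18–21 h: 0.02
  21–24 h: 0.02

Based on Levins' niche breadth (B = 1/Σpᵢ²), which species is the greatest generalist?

Species D

Σp_Dᵢ² = 0.29² + 0.36² + 0.17² + 0.18² = 0.0841 + 0.1296 + 0.0289 + 0.0324 = 0.2750
B_D = 1 / 0.2750 = 3.6364
Σp_Bᵢ² = 0.94² + 0.02² + 0.02² + 0.02² = 0.8836 + 0.0004 + 0.0004 + 0.0004 = 0.8848
B_B = 1 / 0.8848 = 1.1302
Highest B → broadest niche (most generalist): Species D (B = 3.64).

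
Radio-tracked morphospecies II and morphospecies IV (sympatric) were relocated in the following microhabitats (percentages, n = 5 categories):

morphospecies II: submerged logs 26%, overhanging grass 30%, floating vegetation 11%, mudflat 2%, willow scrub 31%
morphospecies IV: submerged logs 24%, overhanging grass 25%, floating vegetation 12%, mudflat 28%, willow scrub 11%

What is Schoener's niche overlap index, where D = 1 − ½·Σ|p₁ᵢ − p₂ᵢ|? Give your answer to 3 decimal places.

Convert percentages to proportions (divide by 100).
Σ|p₁ᵢ − p₂ᵢ| = 0.02 + 0.05 + 0.01 + 0.26 + 0.20 = 0.54
D = 1 − ½ × 0.54 = 1 − 0.270 = 0.73000

0.730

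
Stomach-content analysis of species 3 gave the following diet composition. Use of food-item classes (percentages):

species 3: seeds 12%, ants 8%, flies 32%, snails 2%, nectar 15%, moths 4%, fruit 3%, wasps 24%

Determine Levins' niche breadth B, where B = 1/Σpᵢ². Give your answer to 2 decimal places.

4.85

Convert percentages to proportions (divide by 100).
Σpᵢ² = 0.12² + 0.08² + 0.32² + 0.02² + 0.15² + 0.04² + 0.03² + 0.24² = 0.0144 + 0.0064 + 0.1024 + 0.0004 + 0.0225 + 0.0016 + 0.0009 + 0.0576 = 0.2062
B = 1 / 0.2062 = 4.8497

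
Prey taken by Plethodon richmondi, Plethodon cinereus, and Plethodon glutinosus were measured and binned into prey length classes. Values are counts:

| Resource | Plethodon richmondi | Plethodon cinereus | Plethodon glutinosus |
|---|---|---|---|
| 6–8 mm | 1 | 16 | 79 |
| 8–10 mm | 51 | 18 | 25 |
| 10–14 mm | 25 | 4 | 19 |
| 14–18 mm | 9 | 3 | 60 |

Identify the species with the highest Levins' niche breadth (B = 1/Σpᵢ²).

Proportions for Plethodon richmondi (n=86): 1/86=0.0116, 51/86=0.5930, 25/86=0.2907, 9/86=0.1047
Proportions for Plethodon cinereus (n=41): 16/41=0.3902, 18/41=0.4390, 4/41=0.0976, 3/41=0.0732
Proportions for Plethodon glutinosus (n=183): 79/183=0.4317, 25/183=0.1366, 19/183=0.1038, 60/183=0.3279
Σp_richᵢ² = 0.0116² + 0.5930² + 0.2907² + 0.1047² = 0.000135 + 0.351649 + 0.084506 + 0.010962 = 0.447252
B_rich = 1 / 0.447252 = 2.2359
Σp_cineᵢ² = 0.3902² + 0.4390² + 0.0976² + 0.0732² = 0.152256 + 0.192721 + 0.009526 + 0.005358 = 0.359861
B_cine = 1 / 0.359861 = 2.7789
Σp_glutᵢ² = 0.4317² + 0.1366² + 0.1038² + 0.3279² = 0.186365 + 0.018660 + 0.010774 + 0.107518 = 0.323317
B_glut = 1 / 0.323317 = 3.0929
Highest B → broadest niche (most generalist): Plethodon glutinosus (B = 3.09).

Plethodon glutinosus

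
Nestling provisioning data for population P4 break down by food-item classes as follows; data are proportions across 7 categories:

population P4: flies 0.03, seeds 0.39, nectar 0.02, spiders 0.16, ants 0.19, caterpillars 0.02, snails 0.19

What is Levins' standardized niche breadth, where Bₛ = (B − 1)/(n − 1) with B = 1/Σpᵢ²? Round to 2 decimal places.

0.50

Σpᵢ² = 0.03² + 0.39² + 0.02² + 0.16² + 0.19² + 0.02² + 0.19² = 0.0009 + 0.1521 + 0.0004 + 0.0256 + 0.0361 + 0.0004 + 0.0361 = 0.2516
B = 1 / 0.2516 = 3.9746
Bₛ = (B − 1)/(n − 1) = (3.9746 − 1)/(7 − 1) = 2.9746/6 = 0.4958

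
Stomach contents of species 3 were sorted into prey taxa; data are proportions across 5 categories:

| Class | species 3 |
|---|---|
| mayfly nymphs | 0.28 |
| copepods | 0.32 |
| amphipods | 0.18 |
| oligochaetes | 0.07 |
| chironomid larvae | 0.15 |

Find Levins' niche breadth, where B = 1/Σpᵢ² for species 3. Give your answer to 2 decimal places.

4.16

Σpᵢ² = 0.28² + 0.32² + 0.18² + 0.07² + 0.15² = 0.0784 + 0.1024 + 0.0324 + 0.0049 + 0.0225 = 0.2406
B = 1 / 0.2406 = 4.1563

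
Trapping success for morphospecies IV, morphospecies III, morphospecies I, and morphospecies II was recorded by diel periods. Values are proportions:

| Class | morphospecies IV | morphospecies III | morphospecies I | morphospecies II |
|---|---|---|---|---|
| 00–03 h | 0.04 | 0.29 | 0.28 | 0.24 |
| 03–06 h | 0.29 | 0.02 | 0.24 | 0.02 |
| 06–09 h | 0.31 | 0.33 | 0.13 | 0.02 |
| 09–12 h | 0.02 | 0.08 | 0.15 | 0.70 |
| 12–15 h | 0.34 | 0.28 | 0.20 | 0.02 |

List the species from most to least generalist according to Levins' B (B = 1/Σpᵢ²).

Σp_IVᵢ² = 0.04² + 0.29² + 0.31² + 0.02² + 0.34² = 0.0016 + 0.0841 + 0.0961 + 0.0004 + 0.1156 = 0.2978
B_IV = 1 / 0.2978 = 3.3580
Σp_IIIᵢ² = 0.29² + 0.02² + 0.33² + 0.08² + 0.28² = 0.0841 + 0.0004 + 0.1089 + 0.0064 + 0.0784 = 0.2782
B_III = 1 / 0.2782 = 3.5945
Σp_Iᵢ² = 0.28² + 0.24² + 0.13² + 0.15² + 0.20² = 0.0784 + 0.0576 + 0.0169 + 0.0225 + 0.0400 = 0.2154
B_I = 1 / 0.2154 = 4.6425
Σp_IIᵢ² = 0.24² + 0.02² + 0.02² + 0.70² + 0.02² = 0.0576 + 0.0004 + 0.0004 + 0.4900 + 0.0004 = 0.5488
B_II = 1 / 0.5488 = 1.8222
Ranking by B (broadest → narrowest): morphospecies I (4.64) > morphospecies III (3.59) > morphospecies IV (3.36) > morphospecies II (1.82)

morphospecies I > morphospecies III > morphospecies IV > morphospecies II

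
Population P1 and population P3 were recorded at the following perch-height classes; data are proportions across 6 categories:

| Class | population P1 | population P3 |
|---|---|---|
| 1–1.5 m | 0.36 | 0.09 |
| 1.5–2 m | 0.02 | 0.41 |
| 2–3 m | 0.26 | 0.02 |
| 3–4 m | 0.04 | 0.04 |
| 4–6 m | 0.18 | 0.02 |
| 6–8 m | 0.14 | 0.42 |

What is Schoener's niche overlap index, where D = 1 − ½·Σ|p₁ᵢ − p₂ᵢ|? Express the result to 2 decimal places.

Σ|p₁ᵢ − p₂ᵢ| = 0.27 + 0.39 + 0.24 + 0.00 + 0.16 + 0.28 = 1.34
D = 1 − ½ × 1.34 = 1 − 0.670 = 0.3300

0.33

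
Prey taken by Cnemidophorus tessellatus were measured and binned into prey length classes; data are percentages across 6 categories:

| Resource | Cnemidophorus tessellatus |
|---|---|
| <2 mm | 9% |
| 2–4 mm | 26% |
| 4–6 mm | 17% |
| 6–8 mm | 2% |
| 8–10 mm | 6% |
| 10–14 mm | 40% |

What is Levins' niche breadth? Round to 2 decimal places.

Convert percentages to proportions (divide by 100).
Σpᵢ² = 0.09² + 0.26² + 0.17² + 0.02² + 0.06² + 0.40² = 0.0081 + 0.0676 + 0.0289 + 0.0004 + 0.0036 + 0.1600 = 0.2686
B = 1 / 0.2686 = 3.7230

3.72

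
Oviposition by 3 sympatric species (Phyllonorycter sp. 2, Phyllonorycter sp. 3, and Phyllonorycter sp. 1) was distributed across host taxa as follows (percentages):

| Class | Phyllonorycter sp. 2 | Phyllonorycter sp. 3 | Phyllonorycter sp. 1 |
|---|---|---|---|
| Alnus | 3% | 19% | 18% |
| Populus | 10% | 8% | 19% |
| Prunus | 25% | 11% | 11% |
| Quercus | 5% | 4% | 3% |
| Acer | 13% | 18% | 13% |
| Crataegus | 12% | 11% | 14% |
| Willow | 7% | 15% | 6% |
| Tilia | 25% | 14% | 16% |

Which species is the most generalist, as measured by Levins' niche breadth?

Convert percentages to proportions (divide by 100).
Σp_2ᵢ² = 0.03² + 0.10² + 0.25² + 0.05² + 0.13² + 0.12² + 0.07² + 0.25² = 0.0009 + 0.0100 + 0.0625 + 0.0025 + 0.0169 + 0.0144 + 0.0049 + 0.0625 = 0.1746
B_2 = 1 / 0.1746 = 5.7274
Σp_3ᵢ² = 0.19² + 0.08² + 0.11² + 0.04² + 0.18² + 0.11² + 0.15² + 0.14² = 0.0361 + 0.0064 + 0.0121 + 0.0016 + 0.0324 + 0.0121 + 0.0225 + 0.0196 = 0.1428
B_3 = 1 / 0.1428 = 7.0028
Σp_1ᵢ² = 0.18² + 0.19² + 0.11² + 0.03² + 0.13² + 0.14² + 0.06² + 0.16² = 0.0324 + 0.0361 + 0.0121 + 0.0009 + 0.0169 + 0.0196 + 0.0036 + 0.0256 = 0.1472
B_1 = 1 / 0.1472 = 6.7935
Highest B → broadest niche (most generalist): Phyllonorycter sp. 3 (B = 7.00).

Phyllonorycter sp. 3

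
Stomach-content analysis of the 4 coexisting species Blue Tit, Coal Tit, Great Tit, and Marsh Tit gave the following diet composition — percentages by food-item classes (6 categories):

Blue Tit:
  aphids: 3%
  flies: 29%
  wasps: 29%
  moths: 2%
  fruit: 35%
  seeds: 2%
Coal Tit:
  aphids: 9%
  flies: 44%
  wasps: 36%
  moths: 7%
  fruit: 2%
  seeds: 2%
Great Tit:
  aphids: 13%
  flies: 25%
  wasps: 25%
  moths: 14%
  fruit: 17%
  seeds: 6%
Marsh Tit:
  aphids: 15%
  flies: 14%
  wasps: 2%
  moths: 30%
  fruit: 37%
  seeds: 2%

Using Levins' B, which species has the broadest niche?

Convert percentages to proportions (divide by 100).
Σp_Blueᵢ² = 0.03² + 0.29² + 0.29² + 0.02² + 0.35² + 0.02² = 0.0009 + 0.0841 + 0.0841 + 0.0004 + 0.1225 + 0.0004 = 0.2924
B_Blue = 1 / 0.2924 = 3.4200
Σp_Coalᵢ² = 0.09² + 0.44² + 0.36² + 0.07² + 0.02² + 0.02² = 0.0081 + 0.1936 + 0.1296 + 0.0049 + 0.0004 + 0.0004 = 0.3370
B_Coal = 1 / 0.3370 = 2.9674
Σp_Greaᵢ² = 0.13² + 0.25² + 0.25² + 0.14² + 0.17² + 0.06² = 0.0169 + 0.0625 + 0.0625 + 0.0196 + 0.0289 + 0.0036 = 0.1940
B_Grea = 1 / 0.1940 = 5.1546
Σp_Marsᵢ² = 0.15² + 0.14² + 0.02² + 0.30² + 0.37² + 0.02² = 0.0225 + 0.0196 + 0.0004 + 0.0900 + 0.1369 + 0.0004 = 0.2698
B_Mars = 1 / 0.2698 = 3.7064
Highest B → broadest niche (most generalist): Great Tit (B = 5.15).

Great Tit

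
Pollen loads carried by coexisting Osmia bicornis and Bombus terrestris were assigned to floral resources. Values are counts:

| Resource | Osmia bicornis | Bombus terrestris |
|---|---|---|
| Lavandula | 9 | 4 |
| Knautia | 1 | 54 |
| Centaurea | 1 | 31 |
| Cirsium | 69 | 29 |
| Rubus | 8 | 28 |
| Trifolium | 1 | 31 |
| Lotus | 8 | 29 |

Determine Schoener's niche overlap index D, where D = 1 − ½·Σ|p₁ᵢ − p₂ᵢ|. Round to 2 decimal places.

0.36

Proportions for Osmia bicornis (n=97): 9/97=0.0928, 1/97=0.0103, 1/97=0.0103, 69/97=0.7113, 8/97=0.0825, 1/97=0.0103, 8/97=0.0825
Proportions for Bombus terrestris (n=206): 4/206=0.0194, 54/206=0.2621, 31/206=0.1505, 29/206=0.1408, 28/206=0.1359, 31/206=0.1505, 29/206=0.1408
Σ|p₁ᵢ − p₂ᵢ| = 0.0734 + 0.2518 + 0.1402 + 0.5705 + 0.0534 + 0.1402 + 0.0583 = 1.2878
D = 1 − ½ × 1.2878 = 1 − 0.64390 = 0.35610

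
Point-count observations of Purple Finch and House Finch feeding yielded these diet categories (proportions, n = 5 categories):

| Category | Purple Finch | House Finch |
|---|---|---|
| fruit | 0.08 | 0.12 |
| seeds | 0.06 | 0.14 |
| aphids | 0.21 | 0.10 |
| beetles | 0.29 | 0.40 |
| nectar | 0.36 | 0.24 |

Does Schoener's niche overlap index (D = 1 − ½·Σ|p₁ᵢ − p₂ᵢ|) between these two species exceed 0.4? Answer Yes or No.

Σ|p₁ᵢ − p₂ᵢ| = 0.04 + 0.08 + 0.11 + 0.11 + 0.12 = 0.46
D = 1 − ½ × 0.46 = 1 − 0.230 = 0.7700
D = 0.7700 > 0.4 → Yes.

Yes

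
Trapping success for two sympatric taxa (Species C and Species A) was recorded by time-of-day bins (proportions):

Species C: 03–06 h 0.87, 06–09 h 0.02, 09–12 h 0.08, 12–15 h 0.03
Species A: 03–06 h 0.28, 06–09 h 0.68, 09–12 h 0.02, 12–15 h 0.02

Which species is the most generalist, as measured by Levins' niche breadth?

Species A

Σp_Cᵢ² = 0.87² + 0.02² + 0.08² + 0.03² = 0.7569 + 0.0004 + 0.0064 + 0.0009 = 0.7646
B_C = 1 / 0.7646 = 1.3079
Σp_Aᵢ² = 0.28² + 0.68² + 0.02² + 0.02² = 0.0784 + 0.4624 + 0.0004 + 0.0004 = 0.5416
B_A = 1 / 0.5416 = 1.8464
Highest B → broadest niche (most generalist): Species A (B = 1.85).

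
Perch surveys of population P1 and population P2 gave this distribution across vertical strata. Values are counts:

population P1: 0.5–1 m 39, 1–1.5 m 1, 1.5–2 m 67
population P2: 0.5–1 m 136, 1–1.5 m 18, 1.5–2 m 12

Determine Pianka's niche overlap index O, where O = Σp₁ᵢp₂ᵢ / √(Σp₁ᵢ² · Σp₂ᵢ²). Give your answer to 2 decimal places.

Proportions for population P1 (n=107): 39/107=0.3645, 1/107=0.0093, 67/107=0.6262
Proportions for population P2 (n=166): 136/166=0.8193, 18/166=0.1084, 12/166=0.0723
Σ p₁ᵢp₂ᵢ = 0.298635 + 0.001008 + 0.045274 = 0.344917
Σp_1ᵢ² = 0.3645² + 0.0093² + 0.6262² = 0.132860 + 0.000086 + 0.392126 = 0.525072
Σp_2ᵢ² = 0.8193² + 0.1084² + 0.0723² = 0.671252 + 0.011751 + 0.005227 = 0.688230
O = 0.344917 / √(0.525072 × 0.688230) = 0.344917 / 0.6011408 = 0.5738

0.57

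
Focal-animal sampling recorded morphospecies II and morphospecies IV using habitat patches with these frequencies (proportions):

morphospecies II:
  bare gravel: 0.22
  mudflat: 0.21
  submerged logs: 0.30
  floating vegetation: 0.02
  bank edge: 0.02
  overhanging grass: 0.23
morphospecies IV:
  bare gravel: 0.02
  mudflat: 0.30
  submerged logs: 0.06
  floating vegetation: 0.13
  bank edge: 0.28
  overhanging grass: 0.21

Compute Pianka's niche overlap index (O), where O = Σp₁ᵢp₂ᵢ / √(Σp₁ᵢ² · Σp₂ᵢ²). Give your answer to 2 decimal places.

0.60

Σ p₁ᵢp₂ᵢ = 0.0044 + 0.0630 + 0.0180 + 0.0026 + 0.0056 + 0.0483 = 0.1419
Σp_1ᵢ² = 0.22² + 0.21² + 0.30² + 0.02² + 0.02² + 0.23² = 0.0484 + 0.0441 + 0.0900 + 0.0004 + 0.0004 + 0.0529 = 0.2362
Σp_2ᵢ² = 0.02² + 0.30² + 0.06² + 0.13² + 0.28² + 0.21² = 0.0004 + 0.0900 + 0.0036 + 0.0169 + 0.0784 + 0.0441 = 0.2334
O = 0.1419 / √(0.2362 × 0.2334) = 0.1419 / 0.23480 = 0.6043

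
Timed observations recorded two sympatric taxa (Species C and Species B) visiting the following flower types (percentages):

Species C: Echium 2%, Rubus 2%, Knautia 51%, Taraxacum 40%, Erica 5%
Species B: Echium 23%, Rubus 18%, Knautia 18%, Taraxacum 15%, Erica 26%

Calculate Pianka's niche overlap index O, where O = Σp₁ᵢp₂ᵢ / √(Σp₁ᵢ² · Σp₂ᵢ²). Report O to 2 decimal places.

Convert percentages to proportions (divide by 100).
Σ p₁ᵢp₂ᵢ = 0.0046 + 0.0036 + 0.0918 + 0.0600 + 0.0130 = 0.1730
Σp_1ᵢ² = 0.02² + 0.02² + 0.51² + 0.40² + 0.05² = 0.0004 + 0.0004 + 0.2601 + 0.1600 + 0.0025 = 0.4234
Σp_2ᵢ² = 0.23² + 0.18² + 0.18² + 0.15² + 0.26² = 0.0529 + 0.0324 + 0.0324 + 0.0225 + 0.0676 = 0.2078
O = 0.1730 / √(0.4234 × 0.2078) = 0.1730 / 0.29662 = 0.5832

0.58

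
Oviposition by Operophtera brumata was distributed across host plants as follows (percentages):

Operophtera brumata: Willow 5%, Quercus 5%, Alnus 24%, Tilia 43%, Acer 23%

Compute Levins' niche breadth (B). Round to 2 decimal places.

3.33

Convert percentages to proportions (divide by 100).
Σpᵢ² = 0.05² + 0.05² + 0.24² + 0.43² + 0.23² = 0.0025 + 0.0025 + 0.0576 + 0.1849 + 0.0529 = 0.3004
B = 1 / 0.3004 = 3.3289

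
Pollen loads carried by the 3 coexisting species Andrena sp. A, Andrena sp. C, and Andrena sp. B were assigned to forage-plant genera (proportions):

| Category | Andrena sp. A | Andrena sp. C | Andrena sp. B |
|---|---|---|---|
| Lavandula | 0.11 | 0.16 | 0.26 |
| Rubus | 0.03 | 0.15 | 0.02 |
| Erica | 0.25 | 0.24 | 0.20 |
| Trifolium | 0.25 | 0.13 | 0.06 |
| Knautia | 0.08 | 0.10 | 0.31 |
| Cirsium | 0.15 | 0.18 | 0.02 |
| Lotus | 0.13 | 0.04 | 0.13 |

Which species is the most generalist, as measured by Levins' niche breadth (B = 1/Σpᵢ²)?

Andrena sp. C

Σp_Aᵢ² = 0.11² + 0.03² + 0.25² + 0.25² + 0.08² + 0.15² + 0.13² = 0.0121 + 0.0009 + 0.0625 + 0.0625 + 0.0064 + 0.0225 + 0.0169 = 0.1838
B_A = 1 / 0.1838 = 5.4407
Σp_Cᵢ² = 0.16² + 0.15² + 0.24² + 0.13² + 0.10² + 0.18² + 0.04² = 0.0256 + 0.0225 + 0.0576 + 0.0169 + 0.0100 + 0.0324 + 0.0016 = 0.1666
B_C = 1 / 0.1666 = 6.0024
Σp_Bᵢ² = 0.26² + 0.02² + 0.20² + 0.06² + 0.31² + 0.02² + 0.13² = 0.0676 + 0.0004 + 0.0400 + 0.0036 + 0.0961 + 0.0004 + 0.0169 = 0.2250
B_B = 1 / 0.2250 = 4.4444
Highest B → broadest niche (most generalist): Andrena sp. C (B = 6.00).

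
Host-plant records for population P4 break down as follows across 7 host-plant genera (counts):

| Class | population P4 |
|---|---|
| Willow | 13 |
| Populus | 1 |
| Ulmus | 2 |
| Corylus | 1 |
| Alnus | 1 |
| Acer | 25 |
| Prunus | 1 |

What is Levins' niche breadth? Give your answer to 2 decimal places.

2.41

Proportions for population P4 (n=44): 13/44=0.2955, 1/44=0.0227, 2/44=0.0455, 1/44=0.0227, 1/44=0.0227, 25/44=0.5682, 1/44=0.0227
Σpᵢ² = 0.2955² + 0.0227² + 0.0455² + 0.0227² + 0.0227² + 0.5682² + 0.0227² = 0.087320 + 0.000515 + 0.002070 + 0.000515 + 0.000515 + 0.322851 + 0.000515 = 0.414301
B = 1 / 0.414301 = 2.4137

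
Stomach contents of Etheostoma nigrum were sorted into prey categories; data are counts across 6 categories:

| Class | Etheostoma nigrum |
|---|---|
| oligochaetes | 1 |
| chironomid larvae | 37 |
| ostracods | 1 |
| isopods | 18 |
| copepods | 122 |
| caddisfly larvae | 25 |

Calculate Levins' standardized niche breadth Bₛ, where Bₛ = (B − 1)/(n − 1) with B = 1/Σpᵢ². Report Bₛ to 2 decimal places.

0.28

Proportions for Etheostoma nigrum (n=204): 1/204=0.0049, 37/204=0.1814, 1/204=0.0049, 18/204=0.0882, 122/204=0.5980, 25/204=0.1225
Σpᵢ² = 0.0049² + 0.1814² + 0.0049² + 0.0882² + 0.5980² + 0.1225² = 0.000024 + 0.032906 + 0.000024 + 0.007779 + 0.357604 + 0.015006 = 0.413343
B = 1 / 0.413343 = 2.4193
Bₛ = (B − 1)/(n − 1) = (2.4193 − 1)/(6 − 1) = 1.4193/5 = 0.2839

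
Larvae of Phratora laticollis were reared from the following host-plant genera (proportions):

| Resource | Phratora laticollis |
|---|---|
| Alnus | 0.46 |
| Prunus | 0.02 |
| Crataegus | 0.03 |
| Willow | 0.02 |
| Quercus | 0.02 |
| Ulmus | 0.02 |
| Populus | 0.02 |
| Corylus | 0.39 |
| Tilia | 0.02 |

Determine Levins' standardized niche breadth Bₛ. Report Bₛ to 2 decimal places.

0.22

Σpᵢ² = 0.46² + 0.02² + 0.03² + 0.02² + 0.02² + 0.02² + 0.02² + 0.39² + 0.02² = 0.2116 + 0.0004 + 0.0009 + 0.0004 + 0.0004 + 0.0004 + 0.0004 + 0.1521 + 0.0004 = 0.3670
B = 1 / 0.3670 = 2.7248
Bₛ = (B − 1)/(n − 1) = (2.7248 − 1)/(9 − 1) = 1.7248/8 = 0.2156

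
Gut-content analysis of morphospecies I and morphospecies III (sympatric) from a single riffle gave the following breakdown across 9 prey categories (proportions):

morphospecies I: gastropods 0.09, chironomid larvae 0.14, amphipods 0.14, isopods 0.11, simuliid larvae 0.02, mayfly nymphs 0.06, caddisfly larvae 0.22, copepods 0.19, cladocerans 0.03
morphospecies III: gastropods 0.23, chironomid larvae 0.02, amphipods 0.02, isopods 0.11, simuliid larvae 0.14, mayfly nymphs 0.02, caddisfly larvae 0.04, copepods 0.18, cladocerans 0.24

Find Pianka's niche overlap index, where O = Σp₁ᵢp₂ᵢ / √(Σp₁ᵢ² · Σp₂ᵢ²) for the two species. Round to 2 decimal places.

0.57

Σ p₁ᵢp₂ᵢ = 0.0207 + 0.0028 + 0.0028 + 0.0121 + 0.0028 + 0.0012 + 0.0088 + 0.0342 + 0.0072 = 0.0926
Σp_1ᵢ² = 0.09² + 0.14² + 0.14² + 0.11² + 0.02² + 0.06² + 0.22² + 0.19² + 0.03² = 0.0081 + 0.0196 + 0.0196 + 0.0121 + 0.0004 + 0.0036 + 0.0484 + 0.0361 + 0.0009 = 0.1488
Σp_2ᵢ² = 0.23² + 0.02² + 0.02² + 0.11² + 0.14² + 0.02² + 0.04² + 0.18² + 0.24² = 0.0529 + 0.0004 + 0.0004 + 0.0121 + 0.0196 + 0.0004 + 0.0016 + 0.0324 + 0.0576 = 0.1774
O = 0.0926 / √(0.1488 × 0.1774) = 0.0926 / 0.16247 = 0.5700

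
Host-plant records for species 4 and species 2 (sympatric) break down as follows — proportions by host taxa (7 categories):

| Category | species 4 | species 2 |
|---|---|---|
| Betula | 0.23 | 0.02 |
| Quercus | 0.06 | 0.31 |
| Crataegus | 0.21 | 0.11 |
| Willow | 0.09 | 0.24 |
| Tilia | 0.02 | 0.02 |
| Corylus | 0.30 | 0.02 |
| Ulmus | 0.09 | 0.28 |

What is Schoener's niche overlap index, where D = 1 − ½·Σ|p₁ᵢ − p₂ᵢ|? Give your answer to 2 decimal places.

0.41

Σ|p₁ᵢ − p₂ᵢ| = 0.21 + 0.25 + 0.10 + 0.15 + 0.00 + 0.28 + 0.19 = 1.18
D = 1 − ½ × 1.18 = 1 − 0.590 = 0.4100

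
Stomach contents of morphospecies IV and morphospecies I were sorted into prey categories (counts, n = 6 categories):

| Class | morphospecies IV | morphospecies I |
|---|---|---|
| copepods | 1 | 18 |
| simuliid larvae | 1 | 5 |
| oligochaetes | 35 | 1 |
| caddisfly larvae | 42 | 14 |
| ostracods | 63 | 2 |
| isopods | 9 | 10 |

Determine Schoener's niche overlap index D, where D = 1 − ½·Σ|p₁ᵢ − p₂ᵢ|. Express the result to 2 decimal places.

0.41

Proportions for morphospecies IV (n=151): 1/151=0.0066, 1/151=0.0066, 35/151=0.2318, 42/151=0.2781, 63/151=0.4172, 9/151=0.0596
Proportions for morphospecies I (n=50): 18/50=0.3600, 5/50=0.1000, 1/50=0.0200, 14/50=0.2800, 2/50=0.0400, 10/50=0.2000
Σ|p₁ᵢ − p₂ᵢ| = 0.3534 + 0.0934 + 0.2118 + 0.0019 + 0.3772 + 0.1404 = 1.1781
D = 1 − ½ × 1.1781 = 1 − 0.58905 = 0.41095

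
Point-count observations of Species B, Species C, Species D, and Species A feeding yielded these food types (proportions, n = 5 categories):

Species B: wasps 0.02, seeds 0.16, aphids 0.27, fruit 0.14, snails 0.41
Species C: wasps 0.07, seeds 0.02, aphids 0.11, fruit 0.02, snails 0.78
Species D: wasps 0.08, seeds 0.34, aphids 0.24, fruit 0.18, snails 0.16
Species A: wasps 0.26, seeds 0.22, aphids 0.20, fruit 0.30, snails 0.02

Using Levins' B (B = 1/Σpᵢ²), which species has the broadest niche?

Σp_Bᵢ² = 0.02² + 0.16² + 0.27² + 0.14² + 0.41² = 0.0004 + 0.0256 + 0.0729 + 0.0196 + 0.1681 = 0.2866
B_B = 1 / 0.2866 = 3.4892
Σp_Cᵢ² = 0.07² + 0.02² + 0.11² + 0.02² + 0.78² = 0.0049 + 0.0004 + 0.0121 + 0.0004 + 0.6084 = 0.6262
B_C = 1 / 0.6262 = 1.5969
Σp_Dᵢ² = 0.08² + 0.34² + 0.24² + 0.18² + 0.16² = 0.0064 + 0.1156 + 0.0576 + 0.0324 + 0.0256 = 0.2376
B_D = 1 / 0.2376 = 4.2088
Σp_Aᵢ² = 0.26² + 0.22² + 0.20² + 0.30² + 0.02² = 0.0676 + 0.0484 + 0.0400 + 0.0900 + 0.0004 = 0.2464
B_A = 1 / 0.2464 = 4.0584
Highest B → broadest niche (most generalist): Species D (B = 4.21).

Species D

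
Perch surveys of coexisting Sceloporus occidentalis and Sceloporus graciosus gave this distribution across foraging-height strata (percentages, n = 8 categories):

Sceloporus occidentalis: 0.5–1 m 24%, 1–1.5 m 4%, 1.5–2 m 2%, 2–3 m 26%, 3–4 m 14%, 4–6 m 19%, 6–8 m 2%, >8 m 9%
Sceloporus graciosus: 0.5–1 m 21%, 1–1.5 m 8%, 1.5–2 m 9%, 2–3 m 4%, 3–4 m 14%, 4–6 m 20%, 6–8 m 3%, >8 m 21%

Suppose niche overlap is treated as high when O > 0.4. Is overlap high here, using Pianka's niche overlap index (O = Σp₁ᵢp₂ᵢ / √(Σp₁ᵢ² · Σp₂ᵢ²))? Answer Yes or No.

Convert percentages to proportions (divide by 100).
Σ p₁ᵢp₂ᵢ = 0.0504 + 0.0032 + 0.0018 + 0.0104 + 0.0196 + 0.0380 + 0.0006 + 0.0189 = 0.1429
Σp_1ᵢ² = 0.24² + 0.04² + 0.02² + 0.26² + 0.14² + 0.19² + 0.02² + 0.09² = 0.0576 + 0.0016 + 0.0004 + 0.0676 + 0.0196 + 0.0361 + 0.0004 + 0.0081 = 0.1914
Σp_2ᵢ² = 0.21² + 0.08² + 0.09² + 0.04² + 0.14² + 0.20² + 0.03² + 0.21² = 0.0441 + 0.0064 + 0.0081 + 0.0016 + 0.0196 + 0.0400 + 0.0009 + 0.0441 = 0.1648
O = 0.1429 / √(0.1914 × 0.1648) = 0.1429 / 0.17760 = 0.8046
O = 0.8046 > 0.4 → Yes.

Yes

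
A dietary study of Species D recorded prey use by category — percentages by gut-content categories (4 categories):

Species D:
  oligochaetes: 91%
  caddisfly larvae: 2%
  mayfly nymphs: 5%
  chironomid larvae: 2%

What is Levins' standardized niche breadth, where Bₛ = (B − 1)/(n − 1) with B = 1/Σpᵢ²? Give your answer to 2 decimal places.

Convert percentages to proportions (divide by 100).
Σpᵢ² = 0.91² + 0.02² + 0.05² + 0.02² = 0.8281 + 0.0004 + 0.0025 + 0.0004 = 0.8314
B = 1 / 0.8314 = 1.2028
Bₛ = (B − 1)/(n − 1) = (1.2028 − 1)/(4 − 1) = 0.2028/3 = 0.0676

0.07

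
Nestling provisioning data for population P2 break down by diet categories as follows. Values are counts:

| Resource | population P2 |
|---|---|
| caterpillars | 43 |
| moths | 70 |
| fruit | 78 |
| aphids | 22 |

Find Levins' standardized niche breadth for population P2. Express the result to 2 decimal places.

Proportions for population P2 (n=213): 43/213=0.2019, 70/213=0.3286, 78/213=0.3662, 22/213=0.1033
Σpᵢ² = 0.2019² + 0.3286² + 0.3662² + 0.1033² = 0.040764 + 0.107978 + 0.134102 + 0.010671 = 0.293515
B = 1 / 0.293515 = 3.4070
Bₛ = (B − 1)/(n − 1) = (3.4070 − 1)/(4 − 1) = 2.4070/3 = 0.8023

0.80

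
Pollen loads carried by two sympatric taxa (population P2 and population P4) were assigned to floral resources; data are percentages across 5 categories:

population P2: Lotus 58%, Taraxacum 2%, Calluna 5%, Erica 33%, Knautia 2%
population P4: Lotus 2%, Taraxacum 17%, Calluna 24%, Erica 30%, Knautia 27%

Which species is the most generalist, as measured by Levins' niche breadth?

Convert percentages to proportions (divide by 100).
Σp_P2ᵢ² = 0.58² + 0.02² + 0.05² + 0.33² + 0.02² = 0.3364 + 0.0004 + 0.0025 + 0.1089 + 0.0004 = 0.4486
B_P2 = 1 / 0.4486 = 2.2292
Σp_P4ᵢ² = 0.02² + 0.17² + 0.24² + 0.30² + 0.27² = 0.0004 + 0.0289 + 0.0576 + 0.0900 + 0.0729 = 0.2498
B_P4 = 1 / 0.2498 = 4.0032
Highest B → broadest niche (most generalist): population P4 (B = 4.00).

population P4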